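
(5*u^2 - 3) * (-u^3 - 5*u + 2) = -5*u^5 - 22*u^3 + 10*u^2 + 15*u - 6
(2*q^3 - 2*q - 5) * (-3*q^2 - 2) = -6*q^5 + 2*q^3 + 15*q^2 + 4*q + 10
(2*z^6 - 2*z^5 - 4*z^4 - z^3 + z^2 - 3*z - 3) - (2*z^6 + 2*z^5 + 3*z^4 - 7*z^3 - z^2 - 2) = -4*z^5 - 7*z^4 + 6*z^3 + 2*z^2 - 3*z - 1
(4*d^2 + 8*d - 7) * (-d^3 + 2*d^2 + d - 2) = -4*d^5 + 27*d^3 - 14*d^2 - 23*d + 14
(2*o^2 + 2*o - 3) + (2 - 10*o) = 2*o^2 - 8*o - 1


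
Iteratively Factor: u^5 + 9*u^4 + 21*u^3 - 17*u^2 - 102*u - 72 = (u + 3)*(u^4 + 6*u^3 + 3*u^2 - 26*u - 24) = (u + 3)*(u + 4)*(u^3 + 2*u^2 - 5*u - 6) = (u + 1)*(u + 3)*(u + 4)*(u^2 + u - 6) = (u - 2)*(u + 1)*(u + 3)*(u + 4)*(u + 3)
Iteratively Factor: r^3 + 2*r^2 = (r)*(r^2 + 2*r) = r^2*(r + 2)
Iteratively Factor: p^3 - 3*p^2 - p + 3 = (p + 1)*(p^2 - 4*p + 3) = (p - 3)*(p + 1)*(p - 1)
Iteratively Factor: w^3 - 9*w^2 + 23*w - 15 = (w - 5)*(w^2 - 4*w + 3) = (w - 5)*(w - 3)*(w - 1)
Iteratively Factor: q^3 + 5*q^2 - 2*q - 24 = (q - 2)*(q^2 + 7*q + 12) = (q - 2)*(q + 3)*(q + 4)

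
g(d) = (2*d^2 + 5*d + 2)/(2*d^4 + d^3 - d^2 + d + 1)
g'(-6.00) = 0.00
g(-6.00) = 0.02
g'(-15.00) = 0.00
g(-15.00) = 0.00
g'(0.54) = 0.17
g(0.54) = 3.35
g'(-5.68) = 0.01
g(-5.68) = 0.02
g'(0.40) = 2.07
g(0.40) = 3.19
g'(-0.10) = 2.82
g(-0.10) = 1.71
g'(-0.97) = -551.74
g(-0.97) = 18.27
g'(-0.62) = 224.34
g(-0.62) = -6.27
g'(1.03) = -3.30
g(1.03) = 2.15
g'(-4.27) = 0.01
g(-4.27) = 0.03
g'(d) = (4*d + 5)/(2*d^4 + d^3 - d^2 + d + 1) + (2*d^2 + 5*d + 2)*(-8*d^3 - 3*d^2 + 2*d - 1)/(2*d^4 + d^3 - d^2 + d + 1)^2 = (-8*d^5 - 32*d^4 - 26*d^3 + d^2 + 8*d + 3)/(4*d^8 + 4*d^7 - 3*d^6 + 2*d^5 + 7*d^4 - d^2 + 2*d + 1)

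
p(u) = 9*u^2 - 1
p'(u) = 18*u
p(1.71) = 25.32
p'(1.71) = 30.78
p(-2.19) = 42.16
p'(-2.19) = -39.42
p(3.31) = 97.60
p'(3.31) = 59.58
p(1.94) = 32.87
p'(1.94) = 34.92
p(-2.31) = 47.02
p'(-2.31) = -41.58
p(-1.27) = 13.52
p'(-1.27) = -22.86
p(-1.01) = 8.18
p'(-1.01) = -18.18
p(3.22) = 92.32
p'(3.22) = 57.96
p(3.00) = 80.00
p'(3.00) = 54.00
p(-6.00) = 323.00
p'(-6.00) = -108.00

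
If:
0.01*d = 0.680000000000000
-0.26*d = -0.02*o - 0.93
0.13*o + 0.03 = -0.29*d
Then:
No Solution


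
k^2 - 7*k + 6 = (k - 6)*(k - 1)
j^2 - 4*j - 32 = (j - 8)*(j + 4)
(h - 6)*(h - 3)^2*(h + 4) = h^4 - 8*h^3 - 3*h^2 + 126*h - 216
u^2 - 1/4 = (u - 1/2)*(u + 1/2)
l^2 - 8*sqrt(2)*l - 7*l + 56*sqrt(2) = (l - 7)*(l - 8*sqrt(2))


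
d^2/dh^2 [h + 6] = 0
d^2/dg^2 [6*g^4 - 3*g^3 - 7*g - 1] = 18*g*(4*g - 1)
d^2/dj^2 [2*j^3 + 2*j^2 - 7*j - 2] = 12*j + 4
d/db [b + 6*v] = 1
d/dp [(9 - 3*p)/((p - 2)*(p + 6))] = 3*p*(p - 6)/(p^4 + 8*p^3 - 8*p^2 - 96*p + 144)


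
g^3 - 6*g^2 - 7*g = g*(g - 7)*(g + 1)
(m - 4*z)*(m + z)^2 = m^3 - 2*m^2*z - 7*m*z^2 - 4*z^3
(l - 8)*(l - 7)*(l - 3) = l^3 - 18*l^2 + 101*l - 168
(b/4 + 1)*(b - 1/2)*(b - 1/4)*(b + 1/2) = b^4/4 + 15*b^3/16 - 5*b^2/16 - 15*b/64 + 1/16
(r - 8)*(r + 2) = r^2 - 6*r - 16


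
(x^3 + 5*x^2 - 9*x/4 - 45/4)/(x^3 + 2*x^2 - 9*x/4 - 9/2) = (x + 5)/(x + 2)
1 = 1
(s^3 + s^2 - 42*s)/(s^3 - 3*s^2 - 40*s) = (-s^2 - s + 42)/(-s^2 + 3*s + 40)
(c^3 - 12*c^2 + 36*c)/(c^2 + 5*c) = (c^2 - 12*c + 36)/(c + 5)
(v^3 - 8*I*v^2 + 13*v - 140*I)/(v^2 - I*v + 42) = (v^2 - I*v + 20)/(v + 6*I)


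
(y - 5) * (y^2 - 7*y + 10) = y^3 - 12*y^2 + 45*y - 50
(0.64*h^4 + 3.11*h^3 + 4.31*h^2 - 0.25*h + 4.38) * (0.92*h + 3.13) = 0.5888*h^5 + 4.8644*h^4 + 13.6995*h^3 + 13.2603*h^2 + 3.2471*h + 13.7094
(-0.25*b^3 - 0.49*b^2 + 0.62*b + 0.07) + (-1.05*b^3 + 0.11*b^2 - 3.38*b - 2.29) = -1.3*b^3 - 0.38*b^2 - 2.76*b - 2.22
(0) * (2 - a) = 0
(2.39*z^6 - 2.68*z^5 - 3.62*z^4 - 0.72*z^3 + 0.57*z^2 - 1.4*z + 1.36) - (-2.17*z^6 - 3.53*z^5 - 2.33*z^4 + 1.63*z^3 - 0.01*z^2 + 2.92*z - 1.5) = 4.56*z^6 + 0.85*z^5 - 1.29*z^4 - 2.35*z^3 + 0.58*z^2 - 4.32*z + 2.86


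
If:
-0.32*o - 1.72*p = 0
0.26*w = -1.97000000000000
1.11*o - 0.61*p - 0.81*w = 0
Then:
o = -5.02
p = 0.93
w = -7.58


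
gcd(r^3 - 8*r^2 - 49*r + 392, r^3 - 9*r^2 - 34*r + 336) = r^2 - 15*r + 56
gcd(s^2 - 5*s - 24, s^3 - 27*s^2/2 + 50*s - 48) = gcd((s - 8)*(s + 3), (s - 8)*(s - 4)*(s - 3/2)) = s - 8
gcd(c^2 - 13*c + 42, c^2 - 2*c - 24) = c - 6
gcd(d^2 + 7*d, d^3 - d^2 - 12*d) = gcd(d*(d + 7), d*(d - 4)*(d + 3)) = d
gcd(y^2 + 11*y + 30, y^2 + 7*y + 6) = y + 6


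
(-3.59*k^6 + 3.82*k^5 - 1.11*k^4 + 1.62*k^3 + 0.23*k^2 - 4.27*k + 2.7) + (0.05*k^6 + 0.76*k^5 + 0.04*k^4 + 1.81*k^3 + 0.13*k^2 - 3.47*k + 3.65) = -3.54*k^6 + 4.58*k^5 - 1.07*k^4 + 3.43*k^3 + 0.36*k^2 - 7.74*k + 6.35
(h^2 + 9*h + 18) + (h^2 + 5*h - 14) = 2*h^2 + 14*h + 4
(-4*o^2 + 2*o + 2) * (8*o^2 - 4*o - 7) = -32*o^4 + 32*o^3 + 36*o^2 - 22*o - 14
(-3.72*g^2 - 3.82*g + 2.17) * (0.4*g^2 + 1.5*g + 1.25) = -1.488*g^4 - 7.108*g^3 - 9.512*g^2 - 1.52*g + 2.7125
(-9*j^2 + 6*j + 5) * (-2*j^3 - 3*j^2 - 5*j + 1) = 18*j^5 + 15*j^4 + 17*j^3 - 54*j^2 - 19*j + 5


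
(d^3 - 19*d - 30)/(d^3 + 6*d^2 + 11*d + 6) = (d - 5)/(d + 1)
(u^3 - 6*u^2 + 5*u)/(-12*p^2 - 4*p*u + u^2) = u*(-u^2 + 6*u - 5)/(12*p^2 + 4*p*u - u^2)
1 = 1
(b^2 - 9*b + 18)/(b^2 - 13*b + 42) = (b - 3)/(b - 7)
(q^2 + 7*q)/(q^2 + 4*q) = (q + 7)/(q + 4)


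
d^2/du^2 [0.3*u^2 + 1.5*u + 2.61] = 0.600000000000000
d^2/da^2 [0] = 0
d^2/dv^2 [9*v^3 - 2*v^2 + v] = 54*v - 4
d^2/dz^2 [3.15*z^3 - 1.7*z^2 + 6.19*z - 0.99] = 18.9*z - 3.4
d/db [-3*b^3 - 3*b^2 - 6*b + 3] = -9*b^2 - 6*b - 6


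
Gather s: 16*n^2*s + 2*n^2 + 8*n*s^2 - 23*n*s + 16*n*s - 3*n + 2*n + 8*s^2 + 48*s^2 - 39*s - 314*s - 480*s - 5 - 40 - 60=2*n^2 - n + s^2*(8*n + 56) + s*(16*n^2 - 7*n - 833) - 105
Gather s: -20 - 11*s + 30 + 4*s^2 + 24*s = 4*s^2 + 13*s + 10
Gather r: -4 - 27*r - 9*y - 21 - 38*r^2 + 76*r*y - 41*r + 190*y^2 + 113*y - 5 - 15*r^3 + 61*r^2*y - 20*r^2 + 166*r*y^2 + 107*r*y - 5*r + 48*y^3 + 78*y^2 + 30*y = -15*r^3 + r^2*(61*y - 58) + r*(166*y^2 + 183*y - 73) + 48*y^3 + 268*y^2 + 134*y - 30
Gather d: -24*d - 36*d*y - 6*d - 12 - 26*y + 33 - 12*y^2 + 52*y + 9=d*(-36*y - 30) - 12*y^2 + 26*y + 30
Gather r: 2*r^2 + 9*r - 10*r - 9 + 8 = 2*r^2 - r - 1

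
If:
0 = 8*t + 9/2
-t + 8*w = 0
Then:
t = -9/16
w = -9/128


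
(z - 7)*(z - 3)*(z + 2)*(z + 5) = z^4 - 3*z^3 - 39*z^2 + 47*z + 210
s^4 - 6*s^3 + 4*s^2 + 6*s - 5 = (s - 5)*(s - 1)^2*(s + 1)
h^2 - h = h*(h - 1)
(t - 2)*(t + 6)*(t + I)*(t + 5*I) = t^4 + 4*t^3 + 6*I*t^3 - 17*t^2 + 24*I*t^2 - 20*t - 72*I*t + 60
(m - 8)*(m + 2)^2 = m^3 - 4*m^2 - 28*m - 32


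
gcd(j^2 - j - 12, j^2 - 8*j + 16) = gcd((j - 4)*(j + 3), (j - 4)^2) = j - 4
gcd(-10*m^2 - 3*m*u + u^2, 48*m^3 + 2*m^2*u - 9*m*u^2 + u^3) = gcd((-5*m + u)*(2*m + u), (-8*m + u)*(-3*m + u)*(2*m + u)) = 2*m + u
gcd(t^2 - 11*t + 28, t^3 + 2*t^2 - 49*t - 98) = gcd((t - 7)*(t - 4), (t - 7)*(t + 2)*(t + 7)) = t - 7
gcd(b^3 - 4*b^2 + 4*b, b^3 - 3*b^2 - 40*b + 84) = b - 2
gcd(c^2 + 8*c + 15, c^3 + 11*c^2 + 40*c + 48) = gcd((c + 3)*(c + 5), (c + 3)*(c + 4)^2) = c + 3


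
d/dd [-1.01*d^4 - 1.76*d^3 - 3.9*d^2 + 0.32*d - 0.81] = -4.04*d^3 - 5.28*d^2 - 7.8*d + 0.32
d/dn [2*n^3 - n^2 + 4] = 2*n*(3*n - 1)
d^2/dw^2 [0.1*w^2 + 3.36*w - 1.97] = 0.200000000000000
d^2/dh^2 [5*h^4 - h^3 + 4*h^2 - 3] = 60*h^2 - 6*h + 8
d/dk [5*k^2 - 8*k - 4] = 10*k - 8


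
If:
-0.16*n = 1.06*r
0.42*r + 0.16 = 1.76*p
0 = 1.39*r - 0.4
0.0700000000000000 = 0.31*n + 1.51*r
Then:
No Solution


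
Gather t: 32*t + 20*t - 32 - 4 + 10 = 52*t - 26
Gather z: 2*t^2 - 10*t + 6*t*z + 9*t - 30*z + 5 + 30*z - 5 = 2*t^2 + 6*t*z - t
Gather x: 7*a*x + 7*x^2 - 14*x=7*x^2 + x*(7*a - 14)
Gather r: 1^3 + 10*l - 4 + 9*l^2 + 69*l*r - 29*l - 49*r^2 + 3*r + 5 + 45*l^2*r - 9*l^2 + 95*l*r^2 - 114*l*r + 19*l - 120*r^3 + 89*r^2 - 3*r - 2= -120*r^3 + r^2*(95*l + 40) + r*(45*l^2 - 45*l)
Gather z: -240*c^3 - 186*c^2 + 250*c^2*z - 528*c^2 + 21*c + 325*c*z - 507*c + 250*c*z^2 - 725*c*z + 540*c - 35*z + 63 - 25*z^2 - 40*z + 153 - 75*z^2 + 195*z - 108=-240*c^3 - 714*c^2 + 54*c + z^2*(250*c - 100) + z*(250*c^2 - 400*c + 120) + 108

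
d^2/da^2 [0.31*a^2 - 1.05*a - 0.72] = 0.620000000000000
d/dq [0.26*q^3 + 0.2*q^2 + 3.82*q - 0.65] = 0.78*q^2 + 0.4*q + 3.82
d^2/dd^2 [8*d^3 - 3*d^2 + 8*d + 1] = 48*d - 6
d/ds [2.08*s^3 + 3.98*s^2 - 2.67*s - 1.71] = 6.24*s^2 + 7.96*s - 2.67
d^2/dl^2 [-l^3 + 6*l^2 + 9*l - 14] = 12 - 6*l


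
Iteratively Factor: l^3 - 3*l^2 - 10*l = (l + 2)*(l^2 - 5*l) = (l - 5)*(l + 2)*(l)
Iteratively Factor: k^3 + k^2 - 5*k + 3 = (k - 1)*(k^2 + 2*k - 3) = (k - 1)^2*(k + 3)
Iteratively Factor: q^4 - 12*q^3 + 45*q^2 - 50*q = (q - 5)*(q^3 - 7*q^2 + 10*q) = (q - 5)^2*(q^2 - 2*q) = (q - 5)^2*(q - 2)*(q)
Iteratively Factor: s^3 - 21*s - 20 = (s + 1)*(s^2 - s - 20) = (s + 1)*(s + 4)*(s - 5)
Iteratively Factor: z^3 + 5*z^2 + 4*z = (z + 4)*(z^2 + z) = z*(z + 4)*(z + 1)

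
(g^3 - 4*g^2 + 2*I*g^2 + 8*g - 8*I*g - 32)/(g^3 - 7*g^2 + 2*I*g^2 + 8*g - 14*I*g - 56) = (g - 4)/(g - 7)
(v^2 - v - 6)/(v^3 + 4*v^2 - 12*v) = (v^2 - v - 6)/(v*(v^2 + 4*v - 12))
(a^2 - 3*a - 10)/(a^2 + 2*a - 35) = (a + 2)/(a + 7)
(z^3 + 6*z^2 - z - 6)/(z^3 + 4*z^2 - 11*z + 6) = (z + 1)/(z - 1)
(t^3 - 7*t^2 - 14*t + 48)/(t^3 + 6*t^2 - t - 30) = (t - 8)/(t + 5)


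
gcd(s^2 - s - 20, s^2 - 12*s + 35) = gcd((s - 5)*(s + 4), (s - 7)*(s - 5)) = s - 5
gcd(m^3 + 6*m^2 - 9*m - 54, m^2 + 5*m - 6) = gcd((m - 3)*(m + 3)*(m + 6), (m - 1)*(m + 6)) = m + 6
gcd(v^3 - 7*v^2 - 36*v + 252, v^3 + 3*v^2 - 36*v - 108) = v^2 - 36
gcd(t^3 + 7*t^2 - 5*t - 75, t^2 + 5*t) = t + 5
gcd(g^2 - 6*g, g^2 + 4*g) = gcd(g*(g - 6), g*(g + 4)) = g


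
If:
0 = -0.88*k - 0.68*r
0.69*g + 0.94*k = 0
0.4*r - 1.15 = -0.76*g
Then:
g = 1.01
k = -0.74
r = 0.96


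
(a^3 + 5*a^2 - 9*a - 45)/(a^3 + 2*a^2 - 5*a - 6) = (a^2 + 2*a - 15)/(a^2 - a - 2)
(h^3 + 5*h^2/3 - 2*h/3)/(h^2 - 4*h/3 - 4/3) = h*(-3*h^2 - 5*h + 2)/(-3*h^2 + 4*h + 4)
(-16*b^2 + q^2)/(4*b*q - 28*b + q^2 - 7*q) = (-4*b + q)/(q - 7)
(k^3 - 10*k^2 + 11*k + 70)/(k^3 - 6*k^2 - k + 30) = (k - 7)/(k - 3)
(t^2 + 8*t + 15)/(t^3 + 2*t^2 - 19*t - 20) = (t + 3)/(t^2 - 3*t - 4)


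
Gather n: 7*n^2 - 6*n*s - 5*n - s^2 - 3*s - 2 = 7*n^2 + n*(-6*s - 5) - s^2 - 3*s - 2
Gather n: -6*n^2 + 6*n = -6*n^2 + 6*n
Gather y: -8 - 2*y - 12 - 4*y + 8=-6*y - 12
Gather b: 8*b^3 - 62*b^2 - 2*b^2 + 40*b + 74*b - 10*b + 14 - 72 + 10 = 8*b^3 - 64*b^2 + 104*b - 48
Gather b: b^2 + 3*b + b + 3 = b^2 + 4*b + 3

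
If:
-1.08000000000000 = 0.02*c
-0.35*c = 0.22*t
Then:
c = -54.00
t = 85.91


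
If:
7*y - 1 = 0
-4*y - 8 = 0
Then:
No Solution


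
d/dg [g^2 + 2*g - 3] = 2*g + 2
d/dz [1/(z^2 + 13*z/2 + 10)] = 2*(-4*z - 13)/(2*z^2 + 13*z + 20)^2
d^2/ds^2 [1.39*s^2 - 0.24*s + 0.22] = 2.78000000000000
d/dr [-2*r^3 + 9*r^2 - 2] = 6*r*(3 - r)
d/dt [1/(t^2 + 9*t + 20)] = (-2*t - 9)/(t^2 + 9*t + 20)^2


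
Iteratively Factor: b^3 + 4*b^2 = (b + 4)*(b^2) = b*(b + 4)*(b)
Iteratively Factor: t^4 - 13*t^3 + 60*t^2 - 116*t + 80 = (t - 2)*(t^3 - 11*t^2 + 38*t - 40) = (t - 4)*(t - 2)*(t^2 - 7*t + 10) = (t - 5)*(t - 4)*(t - 2)*(t - 2)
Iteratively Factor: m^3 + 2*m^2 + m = (m + 1)*(m^2 + m) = m*(m + 1)*(m + 1)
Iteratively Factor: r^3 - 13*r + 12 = (r - 3)*(r^2 + 3*r - 4) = (r - 3)*(r + 4)*(r - 1)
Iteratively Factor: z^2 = (z)*(z)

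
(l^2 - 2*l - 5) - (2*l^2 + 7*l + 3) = -l^2 - 9*l - 8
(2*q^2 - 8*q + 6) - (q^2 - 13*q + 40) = q^2 + 5*q - 34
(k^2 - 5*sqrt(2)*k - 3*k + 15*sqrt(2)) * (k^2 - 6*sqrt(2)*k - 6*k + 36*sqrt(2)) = k^4 - 11*sqrt(2)*k^3 - 9*k^3 + 78*k^2 + 99*sqrt(2)*k^2 - 540*k - 198*sqrt(2)*k + 1080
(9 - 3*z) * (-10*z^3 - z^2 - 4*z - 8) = 30*z^4 - 87*z^3 + 3*z^2 - 12*z - 72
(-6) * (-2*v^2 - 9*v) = 12*v^2 + 54*v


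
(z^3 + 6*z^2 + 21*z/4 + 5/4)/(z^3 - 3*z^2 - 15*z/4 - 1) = (z + 5)/(z - 4)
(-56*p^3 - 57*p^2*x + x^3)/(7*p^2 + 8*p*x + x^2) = -8*p + x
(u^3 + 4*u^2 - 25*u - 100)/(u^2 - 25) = u + 4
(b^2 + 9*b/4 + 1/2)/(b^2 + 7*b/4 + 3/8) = 2*(b + 2)/(2*b + 3)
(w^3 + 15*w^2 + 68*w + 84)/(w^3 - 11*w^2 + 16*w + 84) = (w^2 + 13*w + 42)/(w^2 - 13*w + 42)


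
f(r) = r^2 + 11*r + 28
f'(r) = 2*r + 11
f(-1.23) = 15.98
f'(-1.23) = 8.54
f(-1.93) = 10.49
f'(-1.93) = 7.14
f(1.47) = 46.33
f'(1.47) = 13.94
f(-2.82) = 4.93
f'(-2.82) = 5.36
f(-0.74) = 20.41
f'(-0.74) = 9.52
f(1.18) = 42.37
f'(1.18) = 13.36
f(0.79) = 37.31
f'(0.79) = 12.58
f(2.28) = 58.28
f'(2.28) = 15.56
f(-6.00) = -2.00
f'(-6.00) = -1.00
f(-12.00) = 40.00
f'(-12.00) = -13.00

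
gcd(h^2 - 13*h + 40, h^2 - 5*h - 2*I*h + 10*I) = h - 5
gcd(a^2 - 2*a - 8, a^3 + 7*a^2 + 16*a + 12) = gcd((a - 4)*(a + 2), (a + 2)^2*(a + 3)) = a + 2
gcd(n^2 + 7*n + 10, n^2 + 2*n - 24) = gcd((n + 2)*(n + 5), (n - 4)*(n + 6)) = 1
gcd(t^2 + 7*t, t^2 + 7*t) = t^2 + 7*t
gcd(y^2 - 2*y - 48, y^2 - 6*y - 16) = y - 8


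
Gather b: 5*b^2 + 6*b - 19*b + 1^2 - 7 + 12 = 5*b^2 - 13*b + 6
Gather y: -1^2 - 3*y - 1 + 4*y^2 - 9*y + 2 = 4*y^2 - 12*y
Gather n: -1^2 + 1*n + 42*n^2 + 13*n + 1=42*n^2 + 14*n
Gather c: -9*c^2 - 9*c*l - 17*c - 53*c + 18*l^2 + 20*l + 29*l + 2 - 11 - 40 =-9*c^2 + c*(-9*l - 70) + 18*l^2 + 49*l - 49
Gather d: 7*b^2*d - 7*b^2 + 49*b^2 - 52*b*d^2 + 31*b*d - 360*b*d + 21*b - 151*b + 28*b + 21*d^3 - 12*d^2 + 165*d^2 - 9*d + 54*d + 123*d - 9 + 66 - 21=42*b^2 - 102*b + 21*d^3 + d^2*(153 - 52*b) + d*(7*b^2 - 329*b + 168) + 36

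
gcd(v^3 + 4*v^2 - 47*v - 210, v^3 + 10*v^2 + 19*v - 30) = v^2 + 11*v + 30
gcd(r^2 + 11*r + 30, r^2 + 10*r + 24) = r + 6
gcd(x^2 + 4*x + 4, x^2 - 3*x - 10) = x + 2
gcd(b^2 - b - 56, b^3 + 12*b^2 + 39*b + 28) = b + 7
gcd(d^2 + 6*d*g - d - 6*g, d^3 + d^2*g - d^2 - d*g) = d - 1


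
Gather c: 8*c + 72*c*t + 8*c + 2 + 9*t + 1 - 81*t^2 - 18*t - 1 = c*(72*t + 16) - 81*t^2 - 9*t + 2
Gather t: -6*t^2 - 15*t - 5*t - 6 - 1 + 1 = -6*t^2 - 20*t - 6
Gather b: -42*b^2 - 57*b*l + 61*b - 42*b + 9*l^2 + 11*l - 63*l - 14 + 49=-42*b^2 + b*(19 - 57*l) + 9*l^2 - 52*l + 35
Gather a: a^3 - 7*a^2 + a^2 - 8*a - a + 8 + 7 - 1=a^3 - 6*a^2 - 9*a + 14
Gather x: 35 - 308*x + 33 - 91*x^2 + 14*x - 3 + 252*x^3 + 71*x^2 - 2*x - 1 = 252*x^3 - 20*x^2 - 296*x + 64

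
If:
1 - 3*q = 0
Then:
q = 1/3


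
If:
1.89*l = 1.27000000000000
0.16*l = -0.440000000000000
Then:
No Solution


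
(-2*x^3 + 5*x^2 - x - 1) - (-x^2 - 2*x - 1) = -2*x^3 + 6*x^2 + x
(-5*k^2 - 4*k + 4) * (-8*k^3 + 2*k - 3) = 40*k^5 + 32*k^4 - 42*k^3 + 7*k^2 + 20*k - 12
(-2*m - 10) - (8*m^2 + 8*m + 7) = -8*m^2 - 10*m - 17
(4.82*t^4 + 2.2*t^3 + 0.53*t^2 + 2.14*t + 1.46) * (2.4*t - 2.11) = 11.568*t^5 - 4.8902*t^4 - 3.37*t^3 + 4.0177*t^2 - 1.0114*t - 3.0806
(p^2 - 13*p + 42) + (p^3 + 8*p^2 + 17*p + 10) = p^3 + 9*p^2 + 4*p + 52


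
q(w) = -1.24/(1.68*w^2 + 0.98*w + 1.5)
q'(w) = -1.24*(-3.36*w - 0.98)/(1.68*w^2 + 0.98*w + 1.5)^2 = (4.1664*w + 1.2152)/(1.68*w^2 + 0.98*w + 1.5)^2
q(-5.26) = -0.03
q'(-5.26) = -0.01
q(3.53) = -0.05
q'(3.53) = 0.02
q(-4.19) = -0.05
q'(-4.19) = -0.02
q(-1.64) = -0.28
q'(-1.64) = -0.29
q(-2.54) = -0.13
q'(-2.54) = -0.10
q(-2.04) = -0.19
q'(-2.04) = -0.17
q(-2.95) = -0.09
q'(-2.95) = -0.06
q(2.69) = -0.08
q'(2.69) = 0.05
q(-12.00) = -0.01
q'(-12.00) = -0.00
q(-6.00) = -0.02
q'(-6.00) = -0.01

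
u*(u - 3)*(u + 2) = u^3 - u^2 - 6*u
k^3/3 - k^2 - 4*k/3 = k*(k/3 + 1/3)*(k - 4)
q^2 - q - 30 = (q - 6)*(q + 5)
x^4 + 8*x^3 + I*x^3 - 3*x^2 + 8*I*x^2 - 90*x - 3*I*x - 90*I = (x - 3)*(x + 5)*(x + 6)*(x + I)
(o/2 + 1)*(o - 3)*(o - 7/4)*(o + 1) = o^4/2 - 7*o^3/8 - 7*o^2/2 + 25*o/8 + 21/4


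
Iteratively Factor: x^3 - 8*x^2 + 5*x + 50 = (x - 5)*(x^2 - 3*x - 10) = (x - 5)^2*(x + 2)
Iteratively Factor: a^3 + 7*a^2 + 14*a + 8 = (a + 4)*(a^2 + 3*a + 2) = (a + 1)*(a + 4)*(a + 2)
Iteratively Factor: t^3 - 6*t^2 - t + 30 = (t - 3)*(t^2 - 3*t - 10) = (t - 5)*(t - 3)*(t + 2)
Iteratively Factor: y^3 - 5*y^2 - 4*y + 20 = (y - 2)*(y^2 - 3*y - 10) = (y - 5)*(y - 2)*(y + 2)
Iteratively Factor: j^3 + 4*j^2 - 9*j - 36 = (j + 3)*(j^2 + j - 12) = (j + 3)*(j + 4)*(j - 3)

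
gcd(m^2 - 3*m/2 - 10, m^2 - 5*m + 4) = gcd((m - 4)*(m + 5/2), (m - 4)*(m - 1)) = m - 4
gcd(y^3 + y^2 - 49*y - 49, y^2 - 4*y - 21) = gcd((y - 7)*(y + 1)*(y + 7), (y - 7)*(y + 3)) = y - 7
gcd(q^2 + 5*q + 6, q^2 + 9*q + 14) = q + 2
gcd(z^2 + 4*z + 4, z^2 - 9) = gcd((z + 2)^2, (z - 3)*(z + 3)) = 1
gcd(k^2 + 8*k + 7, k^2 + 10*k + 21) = k + 7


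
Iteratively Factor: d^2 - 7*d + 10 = (d - 5)*(d - 2)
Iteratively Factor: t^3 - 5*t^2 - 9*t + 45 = (t - 5)*(t^2 - 9) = (t - 5)*(t - 3)*(t + 3)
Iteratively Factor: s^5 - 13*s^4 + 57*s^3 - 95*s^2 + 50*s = (s - 5)*(s^4 - 8*s^3 + 17*s^2 - 10*s) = s*(s - 5)*(s^3 - 8*s^2 + 17*s - 10) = s*(s - 5)^2*(s^2 - 3*s + 2) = s*(s - 5)^2*(s - 2)*(s - 1)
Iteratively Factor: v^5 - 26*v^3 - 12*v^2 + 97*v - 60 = (v - 1)*(v^4 + v^3 - 25*v^2 - 37*v + 60) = (v - 1)*(v + 3)*(v^3 - 2*v^2 - 19*v + 20) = (v - 1)^2*(v + 3)*(v^2 - v - 20) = (v - 5)*(v - 1)^2*(v + 3)*(v + 4)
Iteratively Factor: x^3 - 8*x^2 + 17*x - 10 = (x - 1)*(x^2 - 7*x + 10) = (x - 5)*(x - 1)*(x - 2)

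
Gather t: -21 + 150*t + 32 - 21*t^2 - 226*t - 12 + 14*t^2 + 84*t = -7*t^2 + 8*t - 1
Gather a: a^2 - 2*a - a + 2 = a^2 - 3*a + 2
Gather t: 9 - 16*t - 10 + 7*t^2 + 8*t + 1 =7*t^2 - 8*t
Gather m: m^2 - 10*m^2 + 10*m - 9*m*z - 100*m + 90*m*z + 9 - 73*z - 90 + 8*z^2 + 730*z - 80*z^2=-9*m^2 + m*(81*z - 90) - 72*z^2 + 657*z - 81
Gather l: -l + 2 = 2 - l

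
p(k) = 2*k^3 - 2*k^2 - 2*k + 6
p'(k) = 6*k^2 - 4*k - 2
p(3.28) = 48.50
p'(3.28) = 49.43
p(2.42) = 17.79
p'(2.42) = 23.46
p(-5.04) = -290.77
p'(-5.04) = 170.57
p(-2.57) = -36.02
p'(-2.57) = 47.91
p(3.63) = 68.05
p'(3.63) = 62.54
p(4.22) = 112.25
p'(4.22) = 87.97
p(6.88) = 548.89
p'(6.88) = 254.49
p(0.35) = 5.14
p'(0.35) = -2.66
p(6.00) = 354.00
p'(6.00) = 190.00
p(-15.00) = -7164.00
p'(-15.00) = 1408.00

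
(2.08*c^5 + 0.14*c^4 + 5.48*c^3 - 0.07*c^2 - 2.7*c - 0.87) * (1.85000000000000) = 3.848*c^5 + 0.259*c^4 + 10.138*c^3 - 0.1295*c^2 - 4.995*c - 1.6095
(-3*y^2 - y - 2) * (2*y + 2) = -6*y^3 - 8*y^2 - 6*y - 4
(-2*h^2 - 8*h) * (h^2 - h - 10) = -2*h^4 - 6*h^3 + 28*h^2 + 80*h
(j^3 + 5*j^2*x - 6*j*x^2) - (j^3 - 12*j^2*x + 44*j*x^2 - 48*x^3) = 17*j^2*x - 50*j*x^2 + 48*x^3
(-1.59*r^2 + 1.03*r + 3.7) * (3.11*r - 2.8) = -4.9449*r^3 + 7.6553*r^2 + 8.623*r - 10.36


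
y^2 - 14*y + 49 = (y - 7)^2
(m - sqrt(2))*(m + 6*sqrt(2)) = m^2 + 5*sqrt(2)*m - 12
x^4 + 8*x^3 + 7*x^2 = x^2*(x + 1)*(x + 7)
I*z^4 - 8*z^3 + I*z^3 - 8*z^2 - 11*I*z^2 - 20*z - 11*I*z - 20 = (z + 1)*(z + 4*I)*(z + 5*I)*(I*z + 1)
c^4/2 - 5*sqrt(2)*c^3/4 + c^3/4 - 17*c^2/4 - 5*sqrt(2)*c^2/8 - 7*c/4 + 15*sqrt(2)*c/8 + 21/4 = (c/2 + sqrt(2)/2)*(c - 1)*(c + 3/2)*(c - 7*sqrt(2)/2)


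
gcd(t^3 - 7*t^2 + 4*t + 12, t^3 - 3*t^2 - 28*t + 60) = t^2 - 8*t + 12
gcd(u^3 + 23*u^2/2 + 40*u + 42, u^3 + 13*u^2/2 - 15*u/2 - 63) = u^2 + 19*u/2 + 21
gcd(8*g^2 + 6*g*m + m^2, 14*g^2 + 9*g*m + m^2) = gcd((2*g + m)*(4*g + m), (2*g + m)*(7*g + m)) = 2*g + m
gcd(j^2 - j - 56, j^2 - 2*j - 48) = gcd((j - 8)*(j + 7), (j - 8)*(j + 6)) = j - 8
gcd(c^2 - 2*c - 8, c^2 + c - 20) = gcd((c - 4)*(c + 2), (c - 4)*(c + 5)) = c - 4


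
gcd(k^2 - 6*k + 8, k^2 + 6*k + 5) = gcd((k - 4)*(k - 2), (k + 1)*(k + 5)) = 1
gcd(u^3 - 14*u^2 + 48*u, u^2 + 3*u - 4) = 1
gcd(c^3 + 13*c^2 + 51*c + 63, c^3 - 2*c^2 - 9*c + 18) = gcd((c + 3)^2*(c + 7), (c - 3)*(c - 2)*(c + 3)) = c + 3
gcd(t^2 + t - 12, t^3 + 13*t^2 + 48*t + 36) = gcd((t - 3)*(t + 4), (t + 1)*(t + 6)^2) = 1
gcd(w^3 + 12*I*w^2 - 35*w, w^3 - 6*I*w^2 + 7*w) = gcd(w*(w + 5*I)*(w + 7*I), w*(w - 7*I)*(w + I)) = w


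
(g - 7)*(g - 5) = g^2 - 12*g + 35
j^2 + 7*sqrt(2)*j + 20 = (j + 2*sqrt(2))*(j + 5*sqrt(2))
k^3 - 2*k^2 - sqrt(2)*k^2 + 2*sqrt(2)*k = k*(k - 2)*(k - sqrt(2))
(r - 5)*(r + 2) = r^2 - 3*r - 10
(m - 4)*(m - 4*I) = m^2 - 4*m - 4*I*m + 16*I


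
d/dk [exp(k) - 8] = exp(k)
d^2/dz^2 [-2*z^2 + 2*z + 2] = -4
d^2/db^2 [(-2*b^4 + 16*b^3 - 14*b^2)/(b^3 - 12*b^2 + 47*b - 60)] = 32*(-b^6 + 48*b^5 - 615*b^4 + 3448*b^3 - 9270*b^2 + 10800*b - 3150)/(b^9 - 36*b^8 + 573*b^7 - 5292*b^6 + 31251*b^5 - 122364*b^4 + 317663*b^3 - 527220*b^2 + 507600*b - 216000)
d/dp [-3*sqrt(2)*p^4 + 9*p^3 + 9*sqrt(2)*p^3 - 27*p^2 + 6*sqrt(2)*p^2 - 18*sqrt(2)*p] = -12*sqrt(2)*p^3 + 27*p^2 + 27*sqrt(2)*p^2 - 54*p + 12*sqrt(2)*p - 18*sqrt(2)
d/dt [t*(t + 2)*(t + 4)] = 3*t^2 + 12*t + 8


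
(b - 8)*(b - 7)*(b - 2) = b^3 - 17*b^2 + 86*b - 112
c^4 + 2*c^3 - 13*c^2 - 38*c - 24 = (c - 4)*(c + 1)*(c + 2)*(c + 3)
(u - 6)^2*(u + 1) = u^3 - 11*u^2 + 24*u + 36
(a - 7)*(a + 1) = a^2 - 6*a - 7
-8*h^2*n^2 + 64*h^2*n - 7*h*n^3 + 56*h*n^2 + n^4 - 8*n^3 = n*(-8*h + n)*(h + n)*(n - 8)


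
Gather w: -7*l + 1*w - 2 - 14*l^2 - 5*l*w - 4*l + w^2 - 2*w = -14*l^2 - 11*l + w^2 + w*(-5*l - 1) - 2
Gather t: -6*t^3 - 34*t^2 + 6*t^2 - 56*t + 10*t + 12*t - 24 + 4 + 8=-6*t^3 - 28*t^2 - 34*t - 12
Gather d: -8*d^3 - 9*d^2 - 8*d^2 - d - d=-8*d^3 - 17*d^2 - 2*d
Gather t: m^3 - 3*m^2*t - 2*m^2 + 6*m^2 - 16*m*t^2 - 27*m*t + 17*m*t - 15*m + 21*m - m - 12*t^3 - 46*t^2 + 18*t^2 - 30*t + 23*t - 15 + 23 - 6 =m^3 + 4*m^2 + 5*m - 12*t^3 + t^2*(-16*m - 28) + t*(-3*m^2 - 10*m - 7) + 2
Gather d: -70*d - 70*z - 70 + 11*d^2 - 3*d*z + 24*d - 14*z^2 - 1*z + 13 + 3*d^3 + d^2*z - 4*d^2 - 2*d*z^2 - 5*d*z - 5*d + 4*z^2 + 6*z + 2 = 3*d^3 + d^2*(z + 7) + d*(-2*z^2 - 8*z - 51) - 10*z^2 - 65*z - 55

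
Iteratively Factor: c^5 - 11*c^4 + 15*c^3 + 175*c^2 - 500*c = (c - 5)*(c^4 - 6*c^3 - 15*c^2 + 100*c) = c*(c - 5)*(c^3 - 6*c^2 - 15*c + 100) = c*(c - 5)^2*(c^2 - c - 20) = c*(c - 5)^2*(c + 4)*(c - 5)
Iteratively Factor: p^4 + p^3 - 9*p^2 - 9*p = (p)*(p^3 + p^2 - 9*p - 9) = p*(p + 1)*(p^2 - 9) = p*(p + 1)*(p + 3)*(p - 3)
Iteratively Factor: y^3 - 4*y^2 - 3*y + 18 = (y - 3)*(y^2 - y - 6) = (y - 3)*(y + 2)*(y - 3)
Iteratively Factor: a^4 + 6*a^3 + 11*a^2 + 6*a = (a + 2)*(a^3 + 4*a^2 + 3*a) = a*(a + 2)*(a^2 + 4*a + 3) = a*(a + 2)*(a + 3)*(a + 1)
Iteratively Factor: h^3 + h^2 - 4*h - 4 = (h + 2)*(h^2 - h - 2) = (h + 1)*(h + 2)*(h - 2)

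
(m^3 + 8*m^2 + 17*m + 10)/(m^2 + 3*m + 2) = m + 5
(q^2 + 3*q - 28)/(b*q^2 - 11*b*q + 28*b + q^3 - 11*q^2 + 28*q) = (q + 7)/(b*q - 7*b + q^2 - 7*q)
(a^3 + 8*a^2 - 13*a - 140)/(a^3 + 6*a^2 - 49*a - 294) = (a^2 + a - 20)/(a^2 - a - 42)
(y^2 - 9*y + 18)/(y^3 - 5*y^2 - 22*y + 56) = (y^2 - 9*y + 18)/(y^3 - 5*y^2 - 22*y + 56)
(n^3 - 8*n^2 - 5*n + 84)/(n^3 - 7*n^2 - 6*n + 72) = (n - 7)/(n - 6)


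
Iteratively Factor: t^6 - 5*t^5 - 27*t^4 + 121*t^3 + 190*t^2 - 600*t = (t - 5)*(t^5 - 27*t^3 - 14*t^2 + 120*t) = (t - 5)*(t + 3)*(t^4 - 3*t^3 - 18*t^2 + 40*t) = (t - 5)*(t - 2)*(t + 3)*(t^3 - t^2 - 20*t) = (t - 5)^2*(t - 2)*(t + 3)*(t^2 + 4*t) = t*(t - 5)^2*(t - 2)*(t + 3)*(t + 4)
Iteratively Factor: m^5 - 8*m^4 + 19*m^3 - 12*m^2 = (m)*(m^4 - 8*m^3 + 19*m^2 - 12*m) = m*(m - 3)*(m^3 - 5*m^2 + 4*m) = m*(m - 4)*(m - 3)*(m^2 - m) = m^2*(m - 4)*(m - 3)*(m - 1)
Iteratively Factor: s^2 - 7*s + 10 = (s - 2)*(s - 5)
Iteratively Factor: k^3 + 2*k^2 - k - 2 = (k + 1)*(k^2 + k - 2) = (k - 1)*(k + 1)*(k + 2)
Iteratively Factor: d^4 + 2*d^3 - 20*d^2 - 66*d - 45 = (d - 5)*(d^3 + 7*d^2 + 15*d + 9) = (d - 5)*(d + 1)*(d^2 + 6*d + 9) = (d - 5)*(d + 1)*(d + 3)*(d + 3)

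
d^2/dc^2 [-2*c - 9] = 0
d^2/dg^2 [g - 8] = 0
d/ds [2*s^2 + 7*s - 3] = 4*s + 7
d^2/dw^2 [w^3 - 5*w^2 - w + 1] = 6*w - 10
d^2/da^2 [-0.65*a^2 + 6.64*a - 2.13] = -1.30000000000000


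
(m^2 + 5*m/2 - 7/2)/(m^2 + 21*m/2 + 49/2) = (m - 1)/(m + 7)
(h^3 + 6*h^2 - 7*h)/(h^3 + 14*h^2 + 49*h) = (h - 1)/(h + 7)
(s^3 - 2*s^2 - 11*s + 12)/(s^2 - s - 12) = s - 1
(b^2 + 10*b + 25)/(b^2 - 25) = (b + 5)/(b - 5)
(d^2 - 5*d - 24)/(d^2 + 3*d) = (d - 8)/d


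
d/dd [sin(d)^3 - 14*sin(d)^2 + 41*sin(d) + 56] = (3*sin(d)^2 - 28*sin(d) + 41)*cos(d)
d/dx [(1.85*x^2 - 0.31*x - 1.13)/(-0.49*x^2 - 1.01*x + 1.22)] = (-2.0204*x^2 + 3.4066*x - 1.5195)/(0.2401*x^4 + 0.9898*x^3 - 0.1755*x^2 - 2.4644*x + 1.4884)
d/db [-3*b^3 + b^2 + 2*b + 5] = -9*b^2 + 2*b + 2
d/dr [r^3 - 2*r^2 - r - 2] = 3*r^2 - 4*r - 1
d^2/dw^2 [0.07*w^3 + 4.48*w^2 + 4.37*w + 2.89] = 0.42*w + 8.96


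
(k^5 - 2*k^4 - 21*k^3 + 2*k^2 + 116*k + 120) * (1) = k^5 - 2*k^4 - 21*k^3 + 2*k^2 + 116*k + 120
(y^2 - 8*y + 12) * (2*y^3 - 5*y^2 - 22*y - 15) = 2*y^5 - 21*y^4 + 42*y^3 + 101*y^2 - 144*y - 180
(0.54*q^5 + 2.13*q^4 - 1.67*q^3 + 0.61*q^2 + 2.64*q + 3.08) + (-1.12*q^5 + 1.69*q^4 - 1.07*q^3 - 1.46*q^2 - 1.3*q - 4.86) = -0.58*q^5 + 3.82*q^4 - 2.74*q^3 - 0.85*q^2 + 1.34*q - 1.78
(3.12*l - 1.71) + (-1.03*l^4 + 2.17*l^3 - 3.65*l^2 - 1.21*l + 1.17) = -1.03*l^4 + 2.17*l^3 - 3.65*l^2 + 1.91*l - 0.54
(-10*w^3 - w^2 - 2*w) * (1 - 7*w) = 70*w^4 - 3*w^3 + 13*w^2 - 2*w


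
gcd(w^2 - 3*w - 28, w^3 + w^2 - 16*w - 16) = w + 4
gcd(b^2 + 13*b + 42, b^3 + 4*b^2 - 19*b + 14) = b + 7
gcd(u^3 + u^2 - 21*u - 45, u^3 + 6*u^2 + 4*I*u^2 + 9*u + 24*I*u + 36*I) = u^2 + 6*u + 9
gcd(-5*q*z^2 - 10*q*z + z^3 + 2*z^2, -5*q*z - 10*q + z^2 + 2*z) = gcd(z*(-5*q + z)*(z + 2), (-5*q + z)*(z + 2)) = -5*q*z - 10*q + z^2 + 2*z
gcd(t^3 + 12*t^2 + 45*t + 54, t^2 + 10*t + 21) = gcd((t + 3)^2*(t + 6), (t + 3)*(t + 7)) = t + 3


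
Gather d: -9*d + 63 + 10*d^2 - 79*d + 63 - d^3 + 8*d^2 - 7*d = -d^3 + 18*d^2 - 95*d + 126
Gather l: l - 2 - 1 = l - 3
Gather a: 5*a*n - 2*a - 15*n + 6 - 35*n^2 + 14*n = a*(5*n - 2) - 35*n^2 - n + 6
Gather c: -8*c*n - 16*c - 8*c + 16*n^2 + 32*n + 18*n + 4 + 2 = c*(-8*n - 24) + 16*n^2 + 50*n + 6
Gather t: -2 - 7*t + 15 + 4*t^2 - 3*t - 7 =4*t^2 - 10*t + 6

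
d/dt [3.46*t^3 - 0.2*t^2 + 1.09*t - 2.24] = 10.38*t^2 - 0.4*t + 1.09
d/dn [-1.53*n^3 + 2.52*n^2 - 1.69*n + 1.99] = -4.59*n^2 + 5.04*n - 1.69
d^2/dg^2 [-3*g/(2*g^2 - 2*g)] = -3/(g^3 - 3*g^2 + 3*g - 1)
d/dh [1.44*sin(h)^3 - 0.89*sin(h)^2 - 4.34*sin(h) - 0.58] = (4.32*sin(h)^2 - 1.78*sin(h) - 4.34)*cos(h)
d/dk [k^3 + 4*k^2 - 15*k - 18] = 3*k^2 + 8*k - 15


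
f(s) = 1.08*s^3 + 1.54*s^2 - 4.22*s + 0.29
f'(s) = 3.24*s^2 + 3.08*s - 4.22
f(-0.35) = 1.91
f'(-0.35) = -4.90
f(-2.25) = 5.28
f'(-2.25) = 5.25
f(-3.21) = -6.02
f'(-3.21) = 19.28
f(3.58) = 54.47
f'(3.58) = 48.33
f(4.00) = 77.17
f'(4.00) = 59.94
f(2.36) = 13.10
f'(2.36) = 21.09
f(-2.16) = 5.71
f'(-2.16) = 4.24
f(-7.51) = -338.61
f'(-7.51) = 155.39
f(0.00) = 0.29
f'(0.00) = -4.22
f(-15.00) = -3234.91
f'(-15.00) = 678.58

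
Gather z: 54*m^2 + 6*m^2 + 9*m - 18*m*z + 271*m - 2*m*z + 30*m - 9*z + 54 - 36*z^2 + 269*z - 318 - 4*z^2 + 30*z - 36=60*m^2 + 310*m - 40*z^2 + z*(290 - 20*m) - 300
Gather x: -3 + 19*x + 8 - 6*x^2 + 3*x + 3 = -6*x^2 + 22*x + 8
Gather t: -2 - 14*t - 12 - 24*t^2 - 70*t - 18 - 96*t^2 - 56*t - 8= -120*t^2 - 140*t - 40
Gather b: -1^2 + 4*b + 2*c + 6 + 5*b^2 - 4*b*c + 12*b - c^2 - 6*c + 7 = 5*b^2 + b*(16 - 4*c) - c^2 - 4*c + 12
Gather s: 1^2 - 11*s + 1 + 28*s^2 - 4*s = 28*s^2 - 15*s + 2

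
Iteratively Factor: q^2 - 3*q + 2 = (q - 1)*(q - 2)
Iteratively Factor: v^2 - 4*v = (v - 4)*(v)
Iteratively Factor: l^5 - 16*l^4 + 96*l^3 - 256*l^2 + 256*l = (l)*(l^4 - 16*l^3 + 96*l^2 - 256*l + 256) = l*(l - 4)*(l^3 - 12*l^2 + 48*l - 64) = l*(l - 4)^2*(l^2 - 8*l + 16) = l*(l - 4)^3*(l - 4)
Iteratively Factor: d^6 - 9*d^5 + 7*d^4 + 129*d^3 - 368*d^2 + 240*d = (d - 1)*(d^5 - 8*d^4 - d^3 + 128*d^2 - 240*d) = d*(d - 1)*(d^4 - 8*d^3 - d^2 + 128*d - 240) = d*(d - 1)*(d + 4)*(d^3 - 12*d^2 + 47*d - 60) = d*(d - 4)*(d - 1)*(d + 4)*(d^2 - 8*d + 15) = d*(d - 4)*(d - 3)*(d - 1)*(d + 4)*(d - 5)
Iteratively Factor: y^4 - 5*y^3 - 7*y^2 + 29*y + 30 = (y - 3)*(y^3 - 2*y^2 - 13*y - 10) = (y - 5)*(y - 3)*(y^2 + 3*y + 2) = (y - 5)*(y - 3)*(y + 1)*(y + 2)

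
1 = 1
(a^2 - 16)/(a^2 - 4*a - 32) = (a - 4)/(a - 8)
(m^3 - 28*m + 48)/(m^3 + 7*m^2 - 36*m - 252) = (m^2 - 6*m + 8)/(m^2 + m - 42)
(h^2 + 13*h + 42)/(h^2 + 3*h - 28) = (h + 6)/(h - 4)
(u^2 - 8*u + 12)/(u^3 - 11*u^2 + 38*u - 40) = (u - 6)/(u^2 - 9*u + 20)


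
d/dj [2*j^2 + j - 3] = 4*j + 1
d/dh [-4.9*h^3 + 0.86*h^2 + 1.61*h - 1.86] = -14.7*h^2 + 1.72*h + 1.61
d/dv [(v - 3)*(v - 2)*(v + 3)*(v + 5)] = 4*v^3 + 9*v^2 - 38*v - 27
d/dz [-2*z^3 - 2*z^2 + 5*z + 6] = -6*z^2 - 4*z + 5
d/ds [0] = 0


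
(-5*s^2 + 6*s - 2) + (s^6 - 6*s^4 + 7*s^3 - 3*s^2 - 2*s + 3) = s^6 - 6*s^4 + 7*s^3 - 8*s^2 + 4*s + 1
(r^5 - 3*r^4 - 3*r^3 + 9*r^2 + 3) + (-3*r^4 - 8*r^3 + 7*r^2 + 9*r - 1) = r^5 - 6*r^4 - 11*r^3 + 16*r^2 + 9*r + 2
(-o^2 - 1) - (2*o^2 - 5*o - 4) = -3*o^2 + 5*o + 3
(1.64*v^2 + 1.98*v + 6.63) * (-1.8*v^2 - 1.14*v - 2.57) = -2.952*v^4 - 5.4336*v^3 - 18.406*v^2 - 12.6468*v - 17.0391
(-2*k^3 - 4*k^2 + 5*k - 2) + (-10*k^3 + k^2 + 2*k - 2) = -12*k^3 - 3*k^2 + 7*k - 4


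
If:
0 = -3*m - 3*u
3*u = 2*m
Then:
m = 0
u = 0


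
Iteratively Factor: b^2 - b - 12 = (b - 4)*(b + 3)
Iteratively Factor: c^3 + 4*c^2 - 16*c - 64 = (c - 4)*(c^2 + 8*c + 16) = (c - 4)*(c + 4)*(c + 4)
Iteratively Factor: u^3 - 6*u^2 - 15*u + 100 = (u + 4)*(u^2 - 10*u + 25) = (u - 5)*(u + 4)*(u - 5)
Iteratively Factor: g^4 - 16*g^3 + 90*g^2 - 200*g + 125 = (g - 1)*(g^3 - 15*g^2 + 75*g - 125) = (g - 5)*(g - 1)*(g^2 - 10*g + 25) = (g - 5)^2*(g - 1)*(g - 5)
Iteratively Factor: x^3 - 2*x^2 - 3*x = (x + 1)*(x^2 - 3*x) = (x - 3)*(x + 1)*(x)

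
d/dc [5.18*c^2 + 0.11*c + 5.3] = 10.36*c + 0.11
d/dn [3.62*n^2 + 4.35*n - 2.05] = 7.24*n + 4.35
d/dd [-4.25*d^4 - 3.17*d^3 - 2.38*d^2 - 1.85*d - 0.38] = -17.0*d^3 - 9.51*d^2 - 4.76*d - 1.85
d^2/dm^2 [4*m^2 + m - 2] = 8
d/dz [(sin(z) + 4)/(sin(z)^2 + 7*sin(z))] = (-8*sin(z) + cos(z)^2 - 29)*cos(z)/((sin(z) + 7)^2*sin(z)^2)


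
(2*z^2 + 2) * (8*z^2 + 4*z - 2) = 16*z^4 + 8*z^3 + 12*z^2 + 8*z - 4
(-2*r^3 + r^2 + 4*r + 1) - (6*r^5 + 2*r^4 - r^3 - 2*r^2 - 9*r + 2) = -6*r^5 - 2*r^4 - r^3 + 3*r^2 + 13*r - 1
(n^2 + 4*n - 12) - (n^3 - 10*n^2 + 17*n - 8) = -n^3 + 11*n^2 - 13*n - 4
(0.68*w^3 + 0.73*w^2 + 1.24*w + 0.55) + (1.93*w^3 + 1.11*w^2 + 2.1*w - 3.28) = 2.61*w^3 + 1.84*w^2 + 3.34*w - 2.73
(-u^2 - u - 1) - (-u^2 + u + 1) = -2*u - 2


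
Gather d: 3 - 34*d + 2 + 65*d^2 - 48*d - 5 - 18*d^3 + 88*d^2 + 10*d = -18*d^3 + 153*d^2 - 72*d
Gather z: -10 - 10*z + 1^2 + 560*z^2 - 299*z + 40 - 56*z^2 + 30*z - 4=504*z^2 - 279*z + 27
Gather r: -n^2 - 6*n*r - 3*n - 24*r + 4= -n^2 - 3*n + r*(-6*n - 24) + 4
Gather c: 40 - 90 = -50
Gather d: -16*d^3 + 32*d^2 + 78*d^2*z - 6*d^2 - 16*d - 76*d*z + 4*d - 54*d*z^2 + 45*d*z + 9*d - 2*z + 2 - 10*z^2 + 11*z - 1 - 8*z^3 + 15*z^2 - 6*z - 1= -16*d^3 + d^2*(78*z + 26) + d*(-54*z^2 - 31*z - 3) - 8*z^3 + 5*z^2 + 3*z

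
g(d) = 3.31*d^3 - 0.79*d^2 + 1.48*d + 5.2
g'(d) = 9.93*d^2 - 1.58*d + 1.48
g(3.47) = 139.12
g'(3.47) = 115.56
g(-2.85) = -82.06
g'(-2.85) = 86.64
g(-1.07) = -1.34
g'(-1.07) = 14.54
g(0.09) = 5.33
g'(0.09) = 1.42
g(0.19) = 5.48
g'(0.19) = 1.54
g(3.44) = 135.68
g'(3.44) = 113.55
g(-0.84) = 1.44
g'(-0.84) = 9.81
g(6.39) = 846.04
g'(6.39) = 396.85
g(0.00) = 5.20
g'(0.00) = 1.48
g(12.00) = 5628.88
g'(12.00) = 1412.44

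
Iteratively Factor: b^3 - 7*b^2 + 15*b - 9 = (b - 3)*(b^2 - 4*b + 3) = (b - 3)*(b - 1)*(b - 3)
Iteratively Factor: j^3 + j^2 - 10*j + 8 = (j - 1)*(j^2 + 2*j - 8) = (j - 2)*(j - 1)*(j + 4)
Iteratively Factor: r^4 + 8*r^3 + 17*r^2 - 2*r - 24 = (r - 1)*(r^3 + 9*r^2 + 26*r + 24) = (r - 1)*(r + 4)*(r^2 + 5*r + 6) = (r - 1)*(r + 2)*(r + 4)*(r + 3)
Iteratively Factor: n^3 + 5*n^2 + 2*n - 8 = (n + 4)*(n^2 + n - 2) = (n - 1)*(n + 4)*(n + 2)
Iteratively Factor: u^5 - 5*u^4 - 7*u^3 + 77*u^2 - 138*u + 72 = (u - 3)*(u^4 - 2*u^3 - 13*u^2 + 38*u - 24) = (u - 3)^2*(u^3 + u^2 - 10*u + 8) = (u - 3)^2*(u - 1)*(u^2 + 2*u - 8) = (u - 3)^2*(u - 1)*(u + 4)*(u - 2)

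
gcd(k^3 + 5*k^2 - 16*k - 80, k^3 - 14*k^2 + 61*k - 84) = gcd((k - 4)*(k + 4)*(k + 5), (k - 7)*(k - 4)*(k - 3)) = k - 4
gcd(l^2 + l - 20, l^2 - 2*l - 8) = l - 4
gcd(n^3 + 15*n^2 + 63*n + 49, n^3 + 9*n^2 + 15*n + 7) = n^2 + 8*n + 7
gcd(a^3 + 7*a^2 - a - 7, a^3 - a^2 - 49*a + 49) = a^2 + 6*a - 7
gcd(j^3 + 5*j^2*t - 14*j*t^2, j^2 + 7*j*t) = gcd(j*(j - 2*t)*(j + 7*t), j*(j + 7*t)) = j^2 + 7*j*t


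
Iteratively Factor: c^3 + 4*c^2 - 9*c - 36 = (c - 3)*(c^2 + 7*c + 12) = (c - 3)*(c + 4)*(c + 3)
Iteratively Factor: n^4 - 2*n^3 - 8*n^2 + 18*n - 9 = (n + 3)*(n^3 - 5*n^2 + 7*n - 3) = (n - 1)*(n + 3)*(n^2 - 4*n + 3) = (n - 1)^2*(n + 3)*(n - 3)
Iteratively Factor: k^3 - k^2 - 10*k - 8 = (k + 1)*(k^2 - 2*k - 8) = (k - 4)*(k + 1)*(k + 2)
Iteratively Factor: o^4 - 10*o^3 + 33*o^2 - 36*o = (o - 3)*(o^3 - 7*o^2 + 12*o) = o*(o - 3)*(o^2 - 7*o + 12) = o*(o - 4)*(o - 3)*(o - 3)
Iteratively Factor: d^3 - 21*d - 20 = (d + 4)*(d^2 - 4*d - 5) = (d - 5)*(d + 4)*(d + 1)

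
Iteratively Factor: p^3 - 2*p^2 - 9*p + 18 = (p - 2)*(p^2 - 9) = (p - 2)*(p + 3)*(p - 3)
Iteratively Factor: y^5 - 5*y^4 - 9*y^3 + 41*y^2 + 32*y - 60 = (y - 3)*(y^4 - 2*y^3 - 15*y^2 - 4*y + 20) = (y - 3)*(y - 1)*(y^3 - y^2 - 16*y - 20) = (y - 3)*(y - 1)*(y + 2)*(y^2 - 3*y - 10) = (y - 5)*(y - 3)*(y - 1)*(y + 2)*(y + 2)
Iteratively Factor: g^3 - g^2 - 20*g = (g - 5)*(g^2 + 4*g) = (g - 5)*(g + 4)*(g)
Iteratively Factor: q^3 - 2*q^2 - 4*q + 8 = (q + 2)*(q^2 - 4*q + 4) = (q - 2)*(q + 2)*(q - 2)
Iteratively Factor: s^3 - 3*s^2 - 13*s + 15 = (s - 5)*(s^2 + 2*s - 3) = (s - 5)*(s - 1)*(s + 3)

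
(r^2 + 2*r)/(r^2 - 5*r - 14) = r/(r - 7)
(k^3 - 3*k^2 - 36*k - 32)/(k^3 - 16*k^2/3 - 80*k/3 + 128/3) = 3*(k + 1)/(3*k - 4)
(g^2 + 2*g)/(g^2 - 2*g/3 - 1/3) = 3*g*(g + 2)/(3*g^2 - 2*g - 1)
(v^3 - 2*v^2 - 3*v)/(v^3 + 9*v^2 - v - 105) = v*(v + 1)/(v^2 + 12*v + 35)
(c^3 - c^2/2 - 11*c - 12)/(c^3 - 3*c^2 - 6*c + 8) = (c + 3/2)/(c - 1)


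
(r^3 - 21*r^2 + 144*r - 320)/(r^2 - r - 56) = (r^2 - 13*r + 40)/(r + 7)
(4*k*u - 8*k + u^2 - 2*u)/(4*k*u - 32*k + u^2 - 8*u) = (u - 2)/(u - 8)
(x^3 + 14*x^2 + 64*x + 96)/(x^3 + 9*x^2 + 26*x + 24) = (x^2 + 10*x + 24)/(x^2 + 5*x + 6)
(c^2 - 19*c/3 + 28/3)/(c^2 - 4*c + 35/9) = 3*(c - 4)/(3*c - 5)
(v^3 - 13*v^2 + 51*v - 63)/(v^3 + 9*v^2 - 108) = (v^2 - 10*v + 21)/(v^2 + 12*v + 36)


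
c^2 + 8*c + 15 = (c + 3)*(c + 5)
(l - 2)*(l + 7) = l^2 + 5*l - 14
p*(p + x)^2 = p^3 + 2*p^2*x + p*x^2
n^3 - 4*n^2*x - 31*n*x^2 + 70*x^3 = (n - 7*x)*(n - 2*x)*(n + 5*x)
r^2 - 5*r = r*(r - 5)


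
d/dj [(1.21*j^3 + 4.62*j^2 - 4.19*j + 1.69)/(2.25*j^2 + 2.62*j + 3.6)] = (2.7225*j^4 + 6.3404*j^3 + 34.5999*j^2 + 25.659*j - 19.5118)/(5.0625*j^4 + 11.79*j^3 + 23.0644*j^2 + 18.864*j + 12.96)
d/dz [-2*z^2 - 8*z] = -4*z - 8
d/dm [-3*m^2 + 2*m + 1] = 2 - 6*m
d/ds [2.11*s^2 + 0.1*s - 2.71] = 4.22*s + 0.1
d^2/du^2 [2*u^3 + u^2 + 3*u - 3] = 12*u + 2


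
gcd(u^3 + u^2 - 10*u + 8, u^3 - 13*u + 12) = u^2 + 3*u - 4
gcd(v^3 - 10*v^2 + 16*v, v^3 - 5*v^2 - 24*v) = v^2 - 8*v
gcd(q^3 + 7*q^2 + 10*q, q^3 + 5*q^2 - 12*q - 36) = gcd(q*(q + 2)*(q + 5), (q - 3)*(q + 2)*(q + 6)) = q + 2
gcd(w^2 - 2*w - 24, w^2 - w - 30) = w - 6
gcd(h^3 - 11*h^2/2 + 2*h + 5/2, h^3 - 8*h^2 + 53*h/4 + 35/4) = h^2 - 9*h/2 - 5/2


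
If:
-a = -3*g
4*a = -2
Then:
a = -1/2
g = -1/6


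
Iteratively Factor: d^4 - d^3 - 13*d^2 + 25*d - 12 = (d - 1)*(d^3 - 13*d + 12) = (d - 1)*(d + 4)*(d^2 - 4*d + 3) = (d - 3)*(d - 1)*(d + 4)*(d - 1)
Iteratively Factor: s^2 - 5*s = (s - 5)*(s)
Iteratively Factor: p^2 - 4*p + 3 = (p - 1)*(p - 3)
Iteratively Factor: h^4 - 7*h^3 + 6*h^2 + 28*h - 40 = (h + 2)*(h^3 - 9*h^2 + 24*h - 20) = (h - 5)*(h + 2)*(h^2 - 4*h + 4) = (h - 5)*(h - 2)*(h + 2)*(h - 2)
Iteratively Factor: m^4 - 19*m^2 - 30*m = (m + 3)*(m^3 - 3*m^2 - 10*m) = (m - 5)*(m + 3)*(m^2 + 2*m) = (m - 5)*(m + 2)*(m + 3)*(m)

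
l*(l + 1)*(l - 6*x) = l^3 - 6*l^2*x + l^2 - 6*l*x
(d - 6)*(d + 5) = d^2 - d - 30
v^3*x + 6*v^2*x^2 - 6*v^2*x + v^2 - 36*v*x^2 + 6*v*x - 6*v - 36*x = (v - 6)*(v + 6*x)*(v*x + 1)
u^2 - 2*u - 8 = (u - 4)*(u + 2)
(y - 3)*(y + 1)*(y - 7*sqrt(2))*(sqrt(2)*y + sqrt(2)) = sqrt(2)*y^4 - 14*y^3 - sqrt(2)*y^3 - 5*sqrt(2)*y^2 + 14*y^2 - 3*sqrt(2)*y + 70*y + 42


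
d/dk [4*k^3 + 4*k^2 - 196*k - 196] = 12*k^2 + 8*k - 196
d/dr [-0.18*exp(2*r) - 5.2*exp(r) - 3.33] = (-0.36*exp(r) - 5.2)*exp(r)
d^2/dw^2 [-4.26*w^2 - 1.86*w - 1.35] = -8.52000000000000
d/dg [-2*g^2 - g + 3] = -4*g - 1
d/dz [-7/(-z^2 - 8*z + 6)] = 14*(-z - 4)/(z^2 + 8*z - 6)^2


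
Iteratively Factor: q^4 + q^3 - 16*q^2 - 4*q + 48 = (q + 2)*(q^3 - q^2 - 14*q + 24) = (q - 3)*(q + 2)*(q^2 + 2*q - 8) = (q - 3)*(q + 2)*(q + 4)*(q - 2)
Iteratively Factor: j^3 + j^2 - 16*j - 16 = (j + 1)*(j^2 - 16) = (j - 4)*(j + 1)*(j + 4)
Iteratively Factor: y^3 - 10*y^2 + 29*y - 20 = (y - 1)*(y^2 - 9*y + 20) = (y - 4)*(y - 1)*(y - 5)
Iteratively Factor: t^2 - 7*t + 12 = (t - 3)*(t - 4)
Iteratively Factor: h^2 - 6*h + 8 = (h - 2)*(h - 4)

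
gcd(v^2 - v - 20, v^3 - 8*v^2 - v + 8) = 1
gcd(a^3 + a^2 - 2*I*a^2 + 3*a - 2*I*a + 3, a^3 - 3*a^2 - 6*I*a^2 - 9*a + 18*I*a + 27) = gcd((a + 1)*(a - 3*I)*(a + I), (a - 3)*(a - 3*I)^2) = a - 3*I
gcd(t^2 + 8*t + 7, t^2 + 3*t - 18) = 1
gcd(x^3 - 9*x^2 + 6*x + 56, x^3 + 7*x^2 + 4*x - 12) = x + 2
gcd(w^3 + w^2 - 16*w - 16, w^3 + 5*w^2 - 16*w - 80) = w^2 - 16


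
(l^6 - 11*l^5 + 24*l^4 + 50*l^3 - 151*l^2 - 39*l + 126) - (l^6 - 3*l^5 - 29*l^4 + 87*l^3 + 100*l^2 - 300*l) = -8*l^5 + 53*l^4 - 37*l^3 - 251*l^2 + 261*l + 126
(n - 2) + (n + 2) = 2*n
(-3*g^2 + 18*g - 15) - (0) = -3*g^2 + 18*g - 15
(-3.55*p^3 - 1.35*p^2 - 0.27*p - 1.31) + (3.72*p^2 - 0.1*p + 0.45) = -3.55*p^3 + 2.37*p^2 - 0.37*p - 0.86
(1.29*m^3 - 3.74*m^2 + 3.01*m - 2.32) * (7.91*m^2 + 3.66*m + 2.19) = 10.2039*m^5 - 24.862*m^4 + 12.9458*m^3 - 15.5252*m^2 - 1.8993*m - 5.0808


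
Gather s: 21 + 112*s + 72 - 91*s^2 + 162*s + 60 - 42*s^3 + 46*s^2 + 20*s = -42*s^3 - 45*s^2 + 294*s + 153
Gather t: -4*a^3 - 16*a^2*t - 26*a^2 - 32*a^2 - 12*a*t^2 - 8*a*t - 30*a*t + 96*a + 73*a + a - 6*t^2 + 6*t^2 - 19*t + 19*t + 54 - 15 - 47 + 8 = -4*a^3 - 58*a^2 - 12*a*t^2 + 170*a + t*(-16*a^2 - 38*a)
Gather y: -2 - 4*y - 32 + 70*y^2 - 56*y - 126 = 70*y^2 - 60*y - 160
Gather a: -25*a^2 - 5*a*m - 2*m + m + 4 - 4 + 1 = -25*a^2 - 5*a*m - m + 1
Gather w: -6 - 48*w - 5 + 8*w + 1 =-40*w - 10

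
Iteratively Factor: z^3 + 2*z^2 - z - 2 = (z - 1)*(z^2 + 3*z + 2) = (z - 1)*(z + 1)*(z + 2)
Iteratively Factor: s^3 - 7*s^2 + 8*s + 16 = (s - 4)*(s^2 - 3*s - 4) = (s - 4)^2*(s + 1)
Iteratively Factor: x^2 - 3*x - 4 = (x - 4)*(x + 1)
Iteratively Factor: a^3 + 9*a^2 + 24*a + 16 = (a + 4)*(a^2 + 5*a + 4) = (a + 4)^2*(a + 1)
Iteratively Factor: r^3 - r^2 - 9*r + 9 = (r - 3)*(r^2 + 2*r - 3) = (r - 3)*(r - 1)*(r + 3)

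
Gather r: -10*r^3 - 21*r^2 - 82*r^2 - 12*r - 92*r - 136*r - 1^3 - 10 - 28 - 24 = -10*r^3 - 103*r^2 - 240*r - 63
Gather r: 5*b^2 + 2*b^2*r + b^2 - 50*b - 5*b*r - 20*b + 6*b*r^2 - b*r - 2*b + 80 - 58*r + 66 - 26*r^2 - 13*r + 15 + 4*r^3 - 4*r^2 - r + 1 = 6*b^2 - 72*b + 4*r^3 + r^2*(6*b - 30) + r*(2*b^2 - 6*b - 72) + 162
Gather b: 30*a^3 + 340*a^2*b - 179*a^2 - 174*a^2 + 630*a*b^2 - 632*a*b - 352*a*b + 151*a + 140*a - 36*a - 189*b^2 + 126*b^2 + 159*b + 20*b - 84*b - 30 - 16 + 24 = 30*a^3 - 353*a^2 + 255*a + b^2*(630*a - 63) + b*(340*a^2 - 984*a + 95) - 22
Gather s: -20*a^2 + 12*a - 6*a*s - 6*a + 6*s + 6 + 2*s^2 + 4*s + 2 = -20*a^2 + 6*a + 2*s^2 + s*(10 - 6*a) + 8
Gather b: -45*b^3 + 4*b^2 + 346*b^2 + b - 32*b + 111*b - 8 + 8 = -45*b^3 + 350*b^2 + 80*b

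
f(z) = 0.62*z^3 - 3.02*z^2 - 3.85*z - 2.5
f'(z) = 1.86*z^2 - 6.04*z - 3.85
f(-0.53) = -1.40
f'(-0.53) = -0.13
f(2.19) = -18.90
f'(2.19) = -8.16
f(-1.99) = -11.68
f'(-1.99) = 15.54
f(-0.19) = -1.88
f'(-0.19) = -2.64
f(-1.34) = -4.26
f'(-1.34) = 7.58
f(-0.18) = -1.91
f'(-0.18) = -2.70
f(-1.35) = -4.33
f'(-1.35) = 7.69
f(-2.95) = -33.34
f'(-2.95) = 30.15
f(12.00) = 587.78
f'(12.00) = 191.51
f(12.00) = 587.78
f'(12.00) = 191.51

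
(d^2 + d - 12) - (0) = d^2 + d - 12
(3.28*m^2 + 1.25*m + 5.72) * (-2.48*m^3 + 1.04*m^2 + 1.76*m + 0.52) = -8.1344*m^5 + 0.3112*m^4 - 7.1128*m^3 + 9.8544*m^2 + 10.7172*m + 2.9744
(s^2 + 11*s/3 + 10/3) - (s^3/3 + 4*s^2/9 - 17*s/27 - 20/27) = -s^3/3 + 5*s^2/9 + 116*s/27 + 110/27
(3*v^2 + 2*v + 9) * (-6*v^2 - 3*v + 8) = -18*v^4 - 21*v^3 - 36*v^2 - 11*v + 72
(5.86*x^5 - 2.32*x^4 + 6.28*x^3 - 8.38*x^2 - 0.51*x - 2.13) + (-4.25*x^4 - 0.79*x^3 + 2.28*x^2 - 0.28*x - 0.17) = 5.86*x^5 - 6.57*x^4 + 5.49*x^3 - 6.1*x^2 - 0.79*x - 2.3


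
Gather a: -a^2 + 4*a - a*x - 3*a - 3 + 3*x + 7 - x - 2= -a^2 + a*(1 - x) + 2*x + 2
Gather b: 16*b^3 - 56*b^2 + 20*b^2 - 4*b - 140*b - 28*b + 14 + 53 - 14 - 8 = 16*b^3 - 36*b^2 - 172*b + 45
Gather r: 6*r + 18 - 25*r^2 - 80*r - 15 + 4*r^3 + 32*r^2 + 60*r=4*r^3 + 7*r^2 - 14*r + 3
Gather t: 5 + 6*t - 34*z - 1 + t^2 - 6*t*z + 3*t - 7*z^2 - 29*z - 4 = t^2 + t*(9 - 6*z) - 7*z^2 - 63*z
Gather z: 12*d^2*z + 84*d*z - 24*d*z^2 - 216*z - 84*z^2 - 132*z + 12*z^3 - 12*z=12*z^3 + z^2*(-24*d - 84) + z*(12*d^2 + 84*d - 360)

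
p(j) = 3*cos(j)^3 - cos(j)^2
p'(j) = -9*sin(j)*cos(j)^2 + 2*sin(j)*cos(j) = (2 - 9*cos(j))*sin(j)*cos(j)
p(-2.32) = -1.41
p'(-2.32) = 4.05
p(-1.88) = -0.18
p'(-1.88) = 1.37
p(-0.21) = 1.85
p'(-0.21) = 1.39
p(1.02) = 0.16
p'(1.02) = -1.21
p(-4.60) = -0.02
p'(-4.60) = -0.34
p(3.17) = -4.00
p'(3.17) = 0.31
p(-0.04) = 1.99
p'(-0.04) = 0.28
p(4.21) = -0.57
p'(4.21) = 2.67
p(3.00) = -3.89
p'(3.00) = -1.52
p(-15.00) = -1.89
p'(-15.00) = 4.37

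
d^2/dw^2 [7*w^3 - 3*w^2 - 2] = 42*w - 6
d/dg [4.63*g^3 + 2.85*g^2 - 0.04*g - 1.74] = 13.89*g^2 + 5.7*g - 0.04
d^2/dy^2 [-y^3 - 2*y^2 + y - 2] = -6*y - 4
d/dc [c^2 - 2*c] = 2*c - 2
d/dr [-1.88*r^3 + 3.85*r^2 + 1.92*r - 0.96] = -5.64*r^2 + 7.7*r + 1.92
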